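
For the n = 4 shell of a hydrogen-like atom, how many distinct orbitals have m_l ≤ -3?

1

Go through l = 0, …, 3 (the values permitted for n = 4).
The (l, m_l) pairs meeting m_l ≤ -3 give: l=3 → 1.
Total orbitals: 1.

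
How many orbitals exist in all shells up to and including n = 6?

91

Total orbitals = 1² + 2² + 3² + 4² + 5² + 6² = 91.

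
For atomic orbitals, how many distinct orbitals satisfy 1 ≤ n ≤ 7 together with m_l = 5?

Count contributing orbitals for each principal shell:
n=6 → 1; n=7 → 2.
Total orbitals: 1 + 2 = 3.

3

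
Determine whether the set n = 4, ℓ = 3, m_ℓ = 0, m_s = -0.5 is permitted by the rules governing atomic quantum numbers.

Valid

n = 4 is a positive integer. ℓ = 3 satisfies 0 ≤ ℓ ≤ n−1 = 3. m_ℓ = 0 lies in the range −ℓ … +ℓ (here −3 … 3). m_s = -1/2 is one of ±1/2.
All four constraints are satisfied.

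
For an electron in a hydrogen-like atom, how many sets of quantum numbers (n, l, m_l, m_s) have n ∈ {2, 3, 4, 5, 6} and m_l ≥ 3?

20

Work shell by shell — for each n, count the (l, m_l) pairs that satisfy m_l ≥ 3:
n=4 → 1; n=5 → 3; n=6 → 6.
Orbitals: 1 + 3 + 6 = 10. Including both spin states (m_s = ±1/2) gives 2 × 10 = 20 states.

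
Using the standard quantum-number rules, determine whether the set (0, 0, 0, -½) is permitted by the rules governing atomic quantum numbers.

The principal quantum number must be a positive integer (n ≥ 1), but here n = 0.

No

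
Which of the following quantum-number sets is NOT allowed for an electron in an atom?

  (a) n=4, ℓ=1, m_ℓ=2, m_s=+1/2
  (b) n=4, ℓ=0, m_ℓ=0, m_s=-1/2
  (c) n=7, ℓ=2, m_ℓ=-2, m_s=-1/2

(a) has |m_ℓ| = 2 > ℓ = 1, violating −ℓ ≤ m_ℓ ≤ ℓ.
The remaining sets (b), (c) satisfy all four rules.

(a)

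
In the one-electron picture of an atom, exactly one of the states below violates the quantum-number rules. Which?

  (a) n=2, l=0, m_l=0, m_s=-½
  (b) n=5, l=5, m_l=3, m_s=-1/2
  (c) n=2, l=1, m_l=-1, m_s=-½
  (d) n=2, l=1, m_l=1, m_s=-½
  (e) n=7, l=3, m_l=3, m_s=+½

(b) has l = 5 ≥ n = 5, violating 0 ≤ l ≤ n−1.
The remaining sets (a), (c), (d), (e) satisfy all four rules.

(b)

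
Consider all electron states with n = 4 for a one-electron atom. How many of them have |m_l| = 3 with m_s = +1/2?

With n = 4 the allowed l are 0, 1, …, 3.
Orbitals with |m_l| = 3, by l: l=3 → 2.
Orbitals: 2. With m_s fixed to a single value there is one state per orbital, giving 2 states.

2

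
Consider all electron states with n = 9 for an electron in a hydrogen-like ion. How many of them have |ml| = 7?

8

The n = 9 shell has l = 0 through 8; check each.
The (l, ml) pairs meeting |ml| = 7 give: l=7 → 2; l=8 → 2.
Orbitals: 2 + 2 = 4. Each orbital carries two spin states, so 4 × 2 = 8 states.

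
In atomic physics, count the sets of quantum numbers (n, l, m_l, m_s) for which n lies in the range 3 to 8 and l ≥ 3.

Per-shell orbital counts meeting the constraint:
n=4 → 7; n=5 → 16; n=6 → 27; n=7 → 40; n=8 → 55.
Orbitals: 7 + 16 + 27 + 40 + 55 = 145. Including both spin states (m_s = ±1/2) gives 2 × 145 = 290 states.

290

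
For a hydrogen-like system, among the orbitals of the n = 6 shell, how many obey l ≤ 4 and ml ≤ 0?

15

For n = 6, l ranges over 0 … 5.
The (l, ml) pairs meeting l ≤ 4 and ml ≤ 0 give: l=0 → 1; l=1 → 2; l=2 → 3; l=3 → 4; l=4 → 5.
Total orbitals: 1 + 2 + 3 + 4 + 5 = 15.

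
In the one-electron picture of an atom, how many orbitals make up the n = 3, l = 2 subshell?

5

A subshell has 2l+1 orbitals; with l = 2, that's 5.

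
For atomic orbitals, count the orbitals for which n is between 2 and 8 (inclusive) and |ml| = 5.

12

For each n in the range, tally the orbitals obeying |ml| = 5:
n=6 → 2; n=7 → 4; n=8 → 6.
Total orbitals: 2 + 4 + 6 = 12.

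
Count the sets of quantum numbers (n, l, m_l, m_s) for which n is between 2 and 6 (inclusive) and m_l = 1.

Work shell by shell — for each n, count the (l, m_l) pairs that satisfy m_l = 1:
n=2 → 1; n=3 → 2; n=4 → 3; n=5 → 4; n=6 → 5.
Orbitals: 1 + 2 + 3 + 4 + 5 = 15. Including both spin states (m_s = ±1/2) gives 2 × 15 = 30 states.

30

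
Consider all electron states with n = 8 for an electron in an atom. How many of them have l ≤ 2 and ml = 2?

Go through l = 0, …, 7 (the values permitted for n = 8).
The (l, ml) pairs meeting l ≤ 2 and ml = 2 give: l=2 → 1.
Orbitals: 1. Each orbital carries two spin states, so 1 × 2 = 2 states.

2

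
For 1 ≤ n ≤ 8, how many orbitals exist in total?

Total orbitals = 1² + 2² + 3² + 4² + 5² + 6² + 7² + 8² = 204.

204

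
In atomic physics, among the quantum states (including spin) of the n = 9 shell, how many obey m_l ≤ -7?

6

The n = 9 shell has l = 0 through 8; check each.
The (l, m_l) pairs meeting m_l ≤ -7 give: l=7 → 1; l=8 → 2.
Orbitals: 1 + 2 = 3. Each orbital carries two spin states, so 3 × 2 = 6 states.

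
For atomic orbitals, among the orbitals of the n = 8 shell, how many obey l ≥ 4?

The n = 8 shell has l = 0 through 7; check each.
Orbitals with l ≥ 4, by l: l=4 → 9; l=5 → 11; l=6 → 13; l=7 → 15.
Total orbitals: 9 + 11 + 13 + 15 = 48.

48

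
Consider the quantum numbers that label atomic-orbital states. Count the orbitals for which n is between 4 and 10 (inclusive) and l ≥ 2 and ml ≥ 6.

20

Per-shell orbital counts meeting the constraint:
n=7 → 1; n=8 → 3; n=9 → 6; n=10 → 10.
Total orbitals: 1 + 3 + 6 + 10 = 20.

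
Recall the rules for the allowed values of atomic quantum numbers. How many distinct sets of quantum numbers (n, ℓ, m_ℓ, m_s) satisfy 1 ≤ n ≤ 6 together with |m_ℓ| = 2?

Work shell by shell — for each n, count the (ℓ, m_ℓ) pairs that satisfy |m_ℓ| = 2:
n=3 → 2; n=4 → 4; n=5 → 6; n=6 → 8.
Orbitals: 2 + 4 + 6 + 8 = 20. Including both spin states (m_s = ±1/2) gives 2 × 20 = 40 states.

40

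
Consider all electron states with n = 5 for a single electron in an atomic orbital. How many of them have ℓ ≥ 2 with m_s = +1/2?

Per ℓ-value: ℓ=2 → 5; ℓ=3 → 7; ℓ=4 → 9.
Orbitals: 5 + 7 + 9 = 21. With m_s fixed to a single value there is one state per orbital, giving 21 states.

21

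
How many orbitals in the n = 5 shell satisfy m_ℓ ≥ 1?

10

Go through ℓ = 0, …, 4 (the values permitted for n = 5).
The (ℓ, m_ℓ) pairs meeting m_ℓ ≥ 1 give: ℓ=1 → 1; ℓ=2 → 2; ℓ=3 → 3; ℓ=4 → 4.
Total orbitals: 1 + 2 + 3 + 4 = 10.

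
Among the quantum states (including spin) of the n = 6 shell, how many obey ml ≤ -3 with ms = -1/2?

The n = 6 shell has l = 0 through 5; check each.
Per l-value: l=3 → 1; l=4 → 2; l=5 → 3.
Orbitals: 1 + 2 + 3 = 6. With ms fixed to a single value there is one state per orbital, giving 6 states.

6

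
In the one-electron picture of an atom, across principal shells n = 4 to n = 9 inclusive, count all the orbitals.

271

Shell n has n² orbitals: 4²=16 + 5²=25 + 6²=36 + 7²=49 + 8²=64 + 9²=81 = 271 orbitals.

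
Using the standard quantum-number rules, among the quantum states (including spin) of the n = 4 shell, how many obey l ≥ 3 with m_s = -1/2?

Go through l = 0, …, 3 (the values permitted for n = 4).
The (l, m_l) pairs meeting l ≥ 3 give: l=3 → 7.
Orbitals: 7. With m_s fixed to a single value there is one state per orbital, giving 7 states.

7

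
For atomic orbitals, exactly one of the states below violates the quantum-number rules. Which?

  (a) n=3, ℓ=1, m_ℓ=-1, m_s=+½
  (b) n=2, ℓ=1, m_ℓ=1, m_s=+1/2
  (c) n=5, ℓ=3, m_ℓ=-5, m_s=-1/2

(c)

(c) has |m_ℓ| = 5 > ℓ = 3, violating −ℓ ≤ m_ℓ ≤ ℓ.
The remaining sets (a), (b) satisfy all four rules.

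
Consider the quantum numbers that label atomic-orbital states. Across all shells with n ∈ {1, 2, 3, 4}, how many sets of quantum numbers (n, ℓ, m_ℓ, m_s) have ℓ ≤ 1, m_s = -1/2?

Per-shell orbital counts meeting the constraint:
n=1 → 1; n=2 → 4; n=3 → 4; n=4 → 4.
Orbitals: 1 + 4 + 4 + 4 = 13. With m_s fixed to -1/2 there is one state per orbital, so 13 states.

13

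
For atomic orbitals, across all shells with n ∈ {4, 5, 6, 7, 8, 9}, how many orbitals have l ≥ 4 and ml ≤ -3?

Work shell by shell — for each n, count the (l, ml) pairs that satisfy l ≥ 4 and ml ≤ -3:
n=5 → 2; n=6 → 5; n=7 → 9; n=8 → 14; n=9 → 20.
Total orbitals: 2 + 5 + 9 + 14 + 20 = 50.

50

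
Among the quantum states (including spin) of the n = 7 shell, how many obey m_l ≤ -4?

With n = 7 the allowed l are 0, 1, …, 6.
Contributions: l=4 → 1; l=5 → 2; l=6 → 3.
Orbitals: 1 + 2 + 3 = 6. Each orbital carries two spin states, so 6 × 2 = 12 states.

12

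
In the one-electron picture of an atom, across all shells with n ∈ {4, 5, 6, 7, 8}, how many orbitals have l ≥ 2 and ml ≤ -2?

Treat each shell separately and count matching orbitals:
n=4 → 3; n=5 → 6; n=6 → 10; n=7 → 15; n=8 → 21.
Total orbitals: 3 + 6 + 10 + 15 + 21 = 55.

55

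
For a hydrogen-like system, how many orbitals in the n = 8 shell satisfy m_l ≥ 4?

10

Go through l = 0, …, 7 (the values permitted for n = 8).
Orbitals with m_l ≥ 4, by l: l=4 → 1; l=5 → 2; l=6 → 3; l=7 → 4.
Total orbitals: 1 + 2 + 3 + 4 = 10.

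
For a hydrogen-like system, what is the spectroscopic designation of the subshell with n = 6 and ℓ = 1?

ℓ = 1 corresponds to the letter 'p', so the subshell is 6p.

6p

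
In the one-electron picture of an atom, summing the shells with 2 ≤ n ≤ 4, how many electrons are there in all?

58

Shell n has n² orbitals: 2²=4 + 3²=9 + 4²=16 = 29 orbitals.
Two spin states per orbital: 2 × 29 = 58 electrons.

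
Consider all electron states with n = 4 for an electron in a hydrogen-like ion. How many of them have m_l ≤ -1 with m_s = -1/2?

For n = 4, l ranges over 0 … 3.
Contributions: l=1 → 1; l=2 → 2; l=3 → 3.
Orbitals: 1 + 2 + 3 = 6. With m_s fixed to a single value there is one state per orbital, giving 6 states.

6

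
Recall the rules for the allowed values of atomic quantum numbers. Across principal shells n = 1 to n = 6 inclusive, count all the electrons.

Shell n has n² orbitals: 1²=1 + 2²=4 + 3²=9 + 4²=16 + 5²=25 + 6²=36 = 91 orbitals.
Two spin states per orbital: 2 × 91 = 182 electrons.

182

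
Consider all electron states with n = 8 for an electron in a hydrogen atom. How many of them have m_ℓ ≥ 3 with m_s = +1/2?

The (ℓ, m_ℓ) pairs meeting m_ℓ ≥ 3 give: ℓ=3 → 1; ℓ=4 → 2; ℓ=5 → 3; ℓ=6 → 4; ℓ=7 → 5.
Orbitals: 1 + 2 + 3 + 4 + 5 = 15. With m_s fixed to a single value there is one state per orbital, giving 15 states.

15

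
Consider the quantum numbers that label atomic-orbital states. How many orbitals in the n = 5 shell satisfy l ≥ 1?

24

With n = 5 the allowed l are 0, 1, …, 4.
Orbitals with l ≥ 1, by l: l=1 → 3; l=2 → 5; l=3 → 7; l=4 → 9.
Total orbitals: 3 + 5 + 7 + 9 = 24.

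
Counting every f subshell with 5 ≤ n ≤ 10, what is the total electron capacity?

84

An f subshell (l = 3) exists for every n ≥ 4, so shells n = 5, 6, 7, 8, 9, 10 each contribute one — 6 subshells.
Since each f subshell holds 2(2·3+1) = 14 electrons, the total is 6 × 14 = 84.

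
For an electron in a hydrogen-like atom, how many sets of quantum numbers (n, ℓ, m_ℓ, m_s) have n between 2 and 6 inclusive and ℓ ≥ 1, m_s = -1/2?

Per-shell orbital counts meeting the constraint:
n=2 → 3; n=3 → 8; n=4 → 15; n=5 → 24; n=6 → 35.
Orbitals: 3 + 8 + 15 + 24 + 35 = 85. With m_s fixed to -1/2 there is one state per orbital, so 85 states.

85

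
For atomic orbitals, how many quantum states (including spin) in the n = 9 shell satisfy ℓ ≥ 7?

For n = 9, ℓ ranges over 0 … 8.
The (ℓ, m_ℓ) pairs meeting ℓ ≥ 7 give: ℓ=7 → 15; ℓ=8 → 17.
Orbitals: 15 + 17 = 32. Each orbital carries two spin states, so 32 × 2 = 64 states.

64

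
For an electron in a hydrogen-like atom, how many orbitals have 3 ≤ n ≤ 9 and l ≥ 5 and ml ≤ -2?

Go shell by shell, enumerating (l, ml) with l ≥ 5 and ml ≤ -2:
n=6 → 4; n=7 → 9; n=8 → 15; n=9 → 22.
Total orbitals: 4 + 9 + 15 + 22 = 50.

50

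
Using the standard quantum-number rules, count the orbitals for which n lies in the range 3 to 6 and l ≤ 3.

Per-shell orbital counts meeting the constraint:
n=3 → 9; n=4 → 16; n=5 → 16; n=6 → 16.
Total orbitals: 9 + 16 + 16 + 16 = 57.

57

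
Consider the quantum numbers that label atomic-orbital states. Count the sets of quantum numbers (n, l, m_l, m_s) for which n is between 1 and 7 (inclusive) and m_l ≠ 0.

For each n in the range, tally the orbitals obeying m_l ≠ 0:
n=2 → 2; n=3 → 6; n=4 → 12; n=5 → 20; n=6 → 30; n=7 → 42.
Orbitals: 2 + 6 + 12 + 20 + 30 + 42 = 112. Including both spin states (m_s = ±1/2) gives 2 × 112 = 224 states.

224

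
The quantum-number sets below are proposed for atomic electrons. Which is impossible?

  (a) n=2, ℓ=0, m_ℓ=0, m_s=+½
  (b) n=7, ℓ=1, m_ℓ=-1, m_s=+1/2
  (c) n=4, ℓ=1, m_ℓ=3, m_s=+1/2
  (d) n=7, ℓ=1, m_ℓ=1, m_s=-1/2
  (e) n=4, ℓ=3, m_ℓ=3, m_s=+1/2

(c) has |m_ℓ| = 3 > ℓ = 1, violating −ℓ ≤ m_ℓ ≤ ℓ.
The remaining sets (a), (b), (d), (e) satisfy all four rules.

(c)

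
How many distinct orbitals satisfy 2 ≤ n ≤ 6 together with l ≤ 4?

Per-shell orbital counts meeting the constraint:
n=2 → 4; n=3 → 9; n=4 → 16; n=5 → 25; n=6 → 25.
Total orbitals: 4 + 9 + 16 + 25 + 25 = 79.

79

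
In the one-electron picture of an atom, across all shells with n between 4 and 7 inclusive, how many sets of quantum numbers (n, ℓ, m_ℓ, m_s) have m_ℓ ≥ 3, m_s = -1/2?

For each n in the range, tally the orbitals obeying m_ℓ ≥ 3:
n=4 → 1; n=5 → 3; n=6 → 6; n=7 → 10.
Orbitals: 1 + 3 + 6 + 10 = 20. With m_s fixed to -1/2 there is one state per orbital, so 20 states.

20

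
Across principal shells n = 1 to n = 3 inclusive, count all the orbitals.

14

Shell n has n² orbitals: 1²=1 + 2²=4 + 3²=9 = 14 orbitals.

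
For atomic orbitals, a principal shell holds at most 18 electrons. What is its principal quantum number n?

n = 3

2n² = 18 ⇒ n² = 9 ⇒ n = 3.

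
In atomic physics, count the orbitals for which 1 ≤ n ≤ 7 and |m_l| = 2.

30

For each n in the range, tally the orbitals obeying |m_l| = 2:
n=3 → 2; n=4 → 4; n=5 → 6; n=6 → 8; n=7 → 10.
Total orbitals: 2 + 4 + 6 + 8 + 10 = 30.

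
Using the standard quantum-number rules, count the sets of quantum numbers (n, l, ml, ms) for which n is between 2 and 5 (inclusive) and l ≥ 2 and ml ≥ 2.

20

Treat each shell separately and count matching orbitals:
n=3 → 1; n=4 → 3; n=5 → 6.
Orbitals: 1 + 3 + 6 = 10. Including both spin states (ms = ±1/2) gives 2 × 10 = 20 states.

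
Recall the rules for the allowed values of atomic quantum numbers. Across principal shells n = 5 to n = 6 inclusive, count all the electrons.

Shell n has n² orbitals: 5²=25 + 6²=36 = 61 orbitals.
Two spin states per orbital: 2 × 61 = 122 electrons.

122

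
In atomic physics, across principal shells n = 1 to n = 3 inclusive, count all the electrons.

Shell n has n² orbitals: 1²=1 + 2²=4 + 3²=9 = 14 orbitals.
Two spin states per orbital: 2 × 14 = 28 electrons.

28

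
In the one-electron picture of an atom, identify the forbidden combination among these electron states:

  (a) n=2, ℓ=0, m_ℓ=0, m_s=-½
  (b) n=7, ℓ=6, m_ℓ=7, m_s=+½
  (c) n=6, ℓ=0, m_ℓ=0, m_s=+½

(b)

(b) has |m_ℓ| = 7 > ℓ = 6, violating −ℓ ≤ m_ℓ ≤ ℓ.
The remaining sets (a), (c) satisfy all four rules.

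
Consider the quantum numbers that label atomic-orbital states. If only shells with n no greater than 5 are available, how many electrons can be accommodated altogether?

110

Total orbitals = 1² + 2² + 3² + 4² + 5² = 55. Doubling for spin gives 110 electrons.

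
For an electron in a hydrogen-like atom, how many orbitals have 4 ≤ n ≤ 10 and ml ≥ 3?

Count contributing orbitals for each principal shell:
n=4 → 1; n=5 → 3; n=6 → 6; n=7 → 10; n=8 → 15; n=9 → 21; n=10 → 28.
Total orbitals: 1 + 3 + 6 + 10 + 15 + 21 + 28 = 84.

84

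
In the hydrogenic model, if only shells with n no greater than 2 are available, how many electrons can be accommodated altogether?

10

Total orbitals = 1² + 2² = 5. Doubling for spin gives 10 electrons.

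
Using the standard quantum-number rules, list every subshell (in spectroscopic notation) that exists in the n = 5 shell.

5s, 5p, 5d, 5f, 5g

For n = 5, l runs from 0 to 4. In spectroscopic notation l = 0,1,2,… ↔ s,p,d,f,g,h,i, so the subshells are 5s, 5p, 5d, 5f, 5g.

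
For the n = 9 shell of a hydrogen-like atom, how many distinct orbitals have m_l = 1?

For n = 9, l ranges over 0 … 8.
Contributions: l=1 → 1; l=2 → 1; l=3 → 1; l=4 → 1; l=5 → 1; l=6 → 1; l=7 → 1; l=8 → 1.
Total orbitals: 1 + 1 + 1 + 1 + 1 + 1 + 1 + 1 = 8.

8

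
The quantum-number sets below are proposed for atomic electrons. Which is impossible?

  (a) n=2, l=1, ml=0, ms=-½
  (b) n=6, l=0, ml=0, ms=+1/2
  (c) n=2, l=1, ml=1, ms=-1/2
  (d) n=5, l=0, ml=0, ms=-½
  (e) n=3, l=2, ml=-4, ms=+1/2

(e)

(e) has |ml| = 4 > l = 2, violating −l ≤ ml ≤ l.
The remaining sets (a), (b), (c), (d) satisfy all four rules.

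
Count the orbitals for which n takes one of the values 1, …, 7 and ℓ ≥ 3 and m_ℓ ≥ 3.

20

Go shell by shell, enumerating (ℓ, m_ℓ) with ℓ ≥ 3 and m_ℓ ≥ 3:
n=4 → 1; n=5 → 3; n=6 → 6; n=7 → 10.
Total orbitals: 1 + 3 + 6 + 10 = 20.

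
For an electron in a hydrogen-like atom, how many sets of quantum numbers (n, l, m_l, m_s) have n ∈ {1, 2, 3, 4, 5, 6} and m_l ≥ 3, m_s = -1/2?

10

For each n in the range, tally the orbitals obeying m_l ≥ 3:
n=4 → 1; n=5 → 3; n=6 → 6.
Orbitals: 1 + 3 + 6 = 10. With m_s fixed to -1/2 there is one state per orbital, so 10 states.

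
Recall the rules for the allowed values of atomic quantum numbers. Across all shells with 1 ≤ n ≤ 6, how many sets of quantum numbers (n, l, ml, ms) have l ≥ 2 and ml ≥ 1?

60

Per-shell orbital counts meeting the constraint:
n=3 → 2; n=4 → 5; n=5 → 9; n=6 → 14.
Orbitals: 2 + 5 + 9 + 14 = 30. Including both spin states (ms = ±1/2) gives 2 × 30 = 60 states.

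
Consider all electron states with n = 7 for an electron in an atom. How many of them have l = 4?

With n = 7 the allowed l are 0, 1, …, 6.
Orbitals with l = 4, by l: l=4 → 9.
Orbitals: 9. Each orbital carries two spin states, so 9 × 2 = 18 states.

18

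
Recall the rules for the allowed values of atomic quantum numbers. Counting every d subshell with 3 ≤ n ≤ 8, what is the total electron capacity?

A d subshell (l = 2) exists for every n ≥ 3, so shells n = 3, 4, 5, 6, 7, 8 each contribute one — 6 subshells.
Since each d subshell holds 2(2·2+1) = 10 electrons, the total is 6 × 10 = 60.

60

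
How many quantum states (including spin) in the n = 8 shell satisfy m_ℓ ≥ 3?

30

With n = 8 the allowed ℓ are 0, 1, …, 7.
Contributions: ℓ=3 → 1; ℓ=4 → 2; ℓ=5 → 3; ℓ=6 → 4; ℓ=7 → 5.
Orbitals: 1 + 2 + 3 + 4 + 5 = 15. Each orbital carries two spin states, so 15 × 2 = 30 states.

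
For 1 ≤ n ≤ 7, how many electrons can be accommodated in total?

280

Total orbitals = 1² + 2² + 3² + 4² + 5² + 6² + 7² = 140. Doubling for spin gives 280 electrons.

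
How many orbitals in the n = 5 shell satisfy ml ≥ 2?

For n = 5, l ranges over 0 … 4.
The (l, ml) pairs meeting ml ≥ 2 give: l=2 → 1; l=3 → 2; l=4 → 3.
Total orbitals: 1 + 2 + 3 = 6.

6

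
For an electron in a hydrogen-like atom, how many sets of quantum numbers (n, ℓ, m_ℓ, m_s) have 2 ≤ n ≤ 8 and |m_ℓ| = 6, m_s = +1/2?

Count contributing orbitals for each principal shell:
n=7 → 2; n=8 → 4.
Orbitals: 2 + 4 = 6. With m_s fixed to +1/2 there is one state per orbital, so 6 states.

6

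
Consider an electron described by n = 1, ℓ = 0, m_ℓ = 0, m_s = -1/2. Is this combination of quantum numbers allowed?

n = 1 is a positive integer. ℓ = 0 satisfies 0 ≤ ℓ ≤ n−1 = 0. m_ℓ = 0 lies in the range −ℓ … +ℓ (here 0). m_s = -1/2 is one of ±1/2.
All four constraints are satisfied.

Yes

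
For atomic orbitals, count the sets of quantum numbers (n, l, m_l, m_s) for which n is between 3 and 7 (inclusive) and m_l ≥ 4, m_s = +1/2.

10

For each n in the range, tally the orbitals obeying m_l ≥ 4:
n=5 → 1; n=6 → 3; n=7 → 6.
Orbitals: 1 + 3 + 6 = 10. With m_s fixed to +1/2 there is one state per orbital, so 10 states.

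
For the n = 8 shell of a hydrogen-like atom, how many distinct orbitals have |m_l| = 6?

Contributions: l=6 → 2; l=7 → 2.
Total orbitals: 2 + 2 = 4.

4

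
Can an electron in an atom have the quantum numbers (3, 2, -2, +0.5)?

n = 3 is a positive integer. ℓ = 2 satisfies 0 ≤ ℓ ≤ n−1 = 2. m_ℓ = -2 lies in the range −ℓ … +ℓ (here −2 … 2). m_s = +1/2 is one of ±1/2.
All four constraints are satisfied.

Yes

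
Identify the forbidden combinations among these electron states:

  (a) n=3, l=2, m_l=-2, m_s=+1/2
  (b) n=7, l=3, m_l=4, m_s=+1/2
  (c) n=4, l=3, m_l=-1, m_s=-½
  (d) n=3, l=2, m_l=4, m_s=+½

(b) has |m_l| = 4 > l = 3, violating −l ≤ m_l ≤ l.
(d) has |m_l| = 4 > l = 2, violating −l ≤ m_l ≤ l.
The remaining sets (a), (c) satisfy all four rules.

(b) and (d)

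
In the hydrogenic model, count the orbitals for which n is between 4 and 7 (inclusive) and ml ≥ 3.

Per-shell orbital counts meeting the constraint:
n=4 → 1; n=5 → 3; n=6 → 6; n=7 → 10.
Total orbitals: 1 + 3 + 6 + 10 = 20.

20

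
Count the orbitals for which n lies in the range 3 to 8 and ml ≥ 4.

Work shell by shell — for each n, count the (l, ml) pairs that satisfy ml ≥ 4:
n=5 → 1; n=6 → 3; n=7 → 6; n=8 → 10.
Total orbitals: 1 + 3 + 6 + 10 = 20.

20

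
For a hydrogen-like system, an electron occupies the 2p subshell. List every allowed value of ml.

-1, 0, 1

The 2p subshell has l = 1, and ml takes every integer from −l to +l. With l = 1 that gives the 3 values -1, 0, 1.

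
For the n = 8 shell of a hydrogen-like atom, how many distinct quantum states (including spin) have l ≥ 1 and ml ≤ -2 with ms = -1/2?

21

The (l, ml) pairs meeting l ≥ 1 and ml ≤ -2 give: l=2 → 1; l=3 → 2; l=4 → 3; l=5 → 4; l=6 → 5; l=7 → 6.
Orbitals: 1 + 2 + 3 + 4 + 5 + 6 = 21. With ms fixed to a single value there is one state per orbital, giving 21 states.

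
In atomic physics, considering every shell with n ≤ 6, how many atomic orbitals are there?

Total orbitals = 1² + 2² + 3² + 4² + 5² + 6² = 91.

91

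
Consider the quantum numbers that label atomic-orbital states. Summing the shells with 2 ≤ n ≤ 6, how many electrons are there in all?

Shell n has n² orbitals: 2²=4 + 3²=9 + 4²=16 + 5²=25 + 6²=36 = 90 orbitals.
Two spin states per orbital: 2 × 90 = 180 electrons.

180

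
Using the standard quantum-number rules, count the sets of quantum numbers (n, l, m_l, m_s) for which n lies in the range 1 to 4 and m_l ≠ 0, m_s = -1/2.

For each n in the range, tally the orbitals obeying m_l ≠ 0:
n=2 → 2; n=3 → 6; n=4 → 12.
Orbitals: 2 + 6 + 12 = 20. With m_s fixed to -1/2 there is one state per orbital, so 20 states.

20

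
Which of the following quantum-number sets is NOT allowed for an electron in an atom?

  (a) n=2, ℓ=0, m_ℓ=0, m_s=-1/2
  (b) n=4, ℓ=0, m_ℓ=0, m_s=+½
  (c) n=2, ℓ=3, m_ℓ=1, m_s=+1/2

(c) has ℓ = 3 ≥ n = 2, violating 0 ≤ ℓ ≤ n−1.
The remaining sets (a), (b) satisfy all four rules.

(c)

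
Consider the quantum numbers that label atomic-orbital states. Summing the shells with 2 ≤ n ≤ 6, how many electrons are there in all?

Shell n has n² orbitals: 2²=4 + 3²=9 + 4²=16 + 5²=25 + 6²=36 = 90 orbitals.
Two spin states per orbital: 2 × 90 = 180 electrons.

180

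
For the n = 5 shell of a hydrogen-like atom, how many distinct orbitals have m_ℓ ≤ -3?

3

Go through ℓ = 0, …, 4 (the values permitted for n = 5).
Per ℓ-value: ℓ=3 → 1; ℓ=4 → 2.
Total orbitals: 1 + 2 = 3.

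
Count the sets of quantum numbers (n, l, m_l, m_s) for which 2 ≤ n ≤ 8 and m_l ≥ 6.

8

Work shell by shell — for each n, count the (l, m_l) pairs that satisfy m_l ≥ 6:
n=7 → 1; n=8 → 3.
Orbitals: 1 + 3 = 4. Including both spin states (m_s = ±1/2) gives 2 × 4 = 8 states.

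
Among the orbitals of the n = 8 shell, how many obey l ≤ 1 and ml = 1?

For n = 8, l ranges over 0 … 7.
Contributions: l=1 → 1.
Total orbitals: 1.

1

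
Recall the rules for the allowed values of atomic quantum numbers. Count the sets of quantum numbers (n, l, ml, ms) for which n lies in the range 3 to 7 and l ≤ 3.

Count contributing orbitals for each principal shell:
n=3 → 9; n=4 → 16; n=5 → 16; n=6 → 16; n=7 → 16.
Orbitals: 9 + 16 + 16 + 16 + 16 = 73. Including both spin states (ms = ±1/2) gives 2 × 73 = 146 states.

146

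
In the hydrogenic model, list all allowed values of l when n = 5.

l is an integer with 0 ≤ l ≤ n−1, so for n = 5: l = 0, 1, 2, 3, 4.

0, 1, 2, 3, 4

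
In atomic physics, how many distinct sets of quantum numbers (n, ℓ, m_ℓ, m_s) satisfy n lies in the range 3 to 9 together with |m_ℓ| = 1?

140

Go shell by shell, enumerating (ℓ, m_ℓ) with |m_ℓ| = 1:
n=3 → 4; n=4 → 6; n=5 → 8; n=6 → 10; n=7 → 12; n=8 → 14; n=9 → 16.
Orbitals: 4 + 6 + 8 + 10 + 12 + 14 + 16 = 70. Including both spin states (m_s = ±1/2) gives 2 × 70 = 140 states.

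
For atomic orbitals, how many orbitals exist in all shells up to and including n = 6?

Total orbitals = 1² + 2² + 3² + 4² + 5² + 6² = 91.

91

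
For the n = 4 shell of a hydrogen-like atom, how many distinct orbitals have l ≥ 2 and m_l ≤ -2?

The n = 4 shell has l = 0 through 3; check each.
Contributions: l=2 → 1; l=3 → 2.
Total orbitals: 1 + 2 = 3.

3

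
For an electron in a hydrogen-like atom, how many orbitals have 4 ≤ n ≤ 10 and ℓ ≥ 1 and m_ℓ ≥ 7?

10

For each n in the range, tally the orbitals obeying ℓ ≥ 1 and m_ℓ ≥ 7:
n=8 → 1; n=9 → 3; n=10 → 6.
Total orbitals: 1 + 3 + 6 = 10.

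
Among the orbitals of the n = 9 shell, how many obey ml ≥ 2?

28

The n = 9 shell has l = 0 through 8; check each.
Per l-value: l=2 → 1; l=3 → 2; l=4 → 3; l=5 → 4; l=6 → 5; l=7 → 6; l=8 → 7.
Total orbitals: 1 + 2 + 3 + 4 + 5 + 6 + 7 = 28.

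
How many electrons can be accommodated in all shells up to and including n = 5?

110

Total orbitals = 1² + 2² + 3² + 4² + 5² = 55. Doubling for spin gives 110 electrons.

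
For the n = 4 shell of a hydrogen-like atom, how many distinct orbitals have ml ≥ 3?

1

Orbitals with ml ≥ 3, by l: l=3 → 1.
Total orbitals: 1.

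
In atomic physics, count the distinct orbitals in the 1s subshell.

A subshell has 2l+1 orbitals; with l = 0, that's 1.

1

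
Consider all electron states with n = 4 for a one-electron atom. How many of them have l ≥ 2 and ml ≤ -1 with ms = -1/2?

5

Go through l = 0, …, 3 (the values permitted for n = 4).
Contributions: l=2 → 2; l=3 → 3.
Orbitals: 2 + 3 = 5. With ms fixed to a single value there is one state per orbital, giving 5 states.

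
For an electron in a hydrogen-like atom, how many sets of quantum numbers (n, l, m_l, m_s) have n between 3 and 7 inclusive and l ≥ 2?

Treat each shell separately and count matching orbitals:
n=3 → 5; n=4 → 12; n=5 → 21; n=6 → 32; n=7 → 45.
Orbitals: 5 + 12 + 21 + 32 + 45 = 115. Including both spin states (m_s = ±1/2) gives 2 × 115 = 230 states.

230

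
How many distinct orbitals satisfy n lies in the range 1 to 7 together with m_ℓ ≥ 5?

Per-shell orbital counts meeting the constraint:
n=6 → 1; n=7 → 3.
Total orbitals: 1 + 3 = 4.

4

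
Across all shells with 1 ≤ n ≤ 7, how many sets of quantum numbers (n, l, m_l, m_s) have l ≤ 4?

For each n in the range, tally the orbitals obeying l ≤ 4:
n=1 → 1; n=2 → 4; n=3 → 9; n=4 → 16; n=5 → 25; n=6 → 25; n=7 → 25.
Orbitals: 1 + 4 + 9 + 16 + 25 + 25 + 25 = 105. Including both spin states (m_s = ±1/2) gives 2 × 105 = 210 states.

210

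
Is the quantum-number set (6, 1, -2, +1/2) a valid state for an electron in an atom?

The magnetic quantum number must satisfy −l ≤ ml ≤ l. With l = 1, ml can only be -1, 0, 1, so ml = -2 is forbidden.

Invalid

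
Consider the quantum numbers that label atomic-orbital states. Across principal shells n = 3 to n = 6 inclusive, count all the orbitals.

86

Shell n has n² orbitals: 3²=9 + 4²=16 + 5²=25 + 6²=36 = 86 orbitals.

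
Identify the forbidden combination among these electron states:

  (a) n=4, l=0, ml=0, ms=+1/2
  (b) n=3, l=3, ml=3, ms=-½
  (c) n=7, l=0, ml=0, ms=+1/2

(b)

(b) has l = 3 ≥ n = 3, violating 0 ≤ l ≤ n−1.
The remaining sets (a), (c) satisfy all four rules.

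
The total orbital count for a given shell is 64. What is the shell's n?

n = 8

n² = 64 ⇒ n = 8.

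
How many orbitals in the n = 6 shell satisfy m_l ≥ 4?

3

Contributions: l=4 → 1; l=5 → 2.
Total orbitals: 1 + 2 = 3.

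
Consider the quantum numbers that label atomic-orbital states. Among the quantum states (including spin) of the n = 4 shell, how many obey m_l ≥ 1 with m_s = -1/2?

6

The n = 4 shell has l = 0 through 3; check each.
Contributions: l=1 → 1; l=2 → 2; l=3 → 3.
Orbitals: 1 + 2 + 3 = 6. With m_s fixed to a single value there is one state per orbital, giving 6 states.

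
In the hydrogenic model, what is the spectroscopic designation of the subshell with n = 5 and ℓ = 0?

5s

ℓ = 0 corresponds to the letter 's', so the subshell is 5s.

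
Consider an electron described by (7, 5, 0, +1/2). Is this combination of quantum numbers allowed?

n = 7 is a positive integer. l = 5 satisfies 0 ≤ l ≤ n−1 = 6. ml = 0 lies in the range −l … +l (here −5 … 5). ms = +1/2 is one of ±1/2.
All four constraints are satisfied.

Valid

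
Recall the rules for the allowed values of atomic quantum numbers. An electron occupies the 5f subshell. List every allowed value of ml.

The 5f subshell has l = 3, and ml takes every integer from −l to +l. With l = 3 that gives the 7 values -3, -2, -1, 0, 1, 2, 3.

-3, -2, -1, 0, 1, 2, 3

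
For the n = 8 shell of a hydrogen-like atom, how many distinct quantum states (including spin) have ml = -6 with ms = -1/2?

With n = 8 the allowed l are 0, 1, …, 7.
Contributions: l=6 → 1; l=7 → 1.
Orbitals: 1 + 1 = 2. With ms fixed to a single value there is one state per orbital, giving 2 states.

2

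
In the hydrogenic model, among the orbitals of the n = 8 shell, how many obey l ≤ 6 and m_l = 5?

With n = 8 the allowed l are 0, 1, …, 7.
Contributions: l=5 → 1; l=6 → 1.
Total orbitals: 1 + 1 = 2.

2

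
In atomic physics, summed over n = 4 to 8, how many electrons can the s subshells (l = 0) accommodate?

10

An s subshell (l = 0) exists for every n ≥ 1, so shells n = 4, 5, 6, 7, 8 each contribute one — 5 subshells.
Since each s subshell holds 2(2·0+1) = 2 electrons, the total is 5 × 2 = 10.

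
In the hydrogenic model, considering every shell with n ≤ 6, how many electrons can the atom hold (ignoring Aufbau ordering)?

182

Total orbitals = 1² + 2² + 3² + 4² + 5² + 6² = 91. Doubling for spin gives 182 electrons.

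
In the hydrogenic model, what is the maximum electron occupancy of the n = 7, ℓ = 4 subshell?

18

A subshell with ℓ = 4 has 2ℓ+1 = 9 orbitals, each holding 2 electrons (spin ±1/2), so 9 × 2 = 18.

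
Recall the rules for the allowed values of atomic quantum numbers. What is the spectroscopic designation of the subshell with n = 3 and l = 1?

l = 1 corresponds to the letter 'p', so the subshell is 3p.

3p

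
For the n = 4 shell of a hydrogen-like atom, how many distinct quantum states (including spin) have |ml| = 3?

The n = 4 shell has l = 0 through 3; check each.
The (l, ml) pairs meeting |ml| = 3 give: l=3 → 2.
Orbitals: 2. Each orbital carries two spin states, so 2 × 2 = 4 states.

4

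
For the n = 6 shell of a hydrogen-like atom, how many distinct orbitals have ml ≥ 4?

Go through l = 0, …, 5 (the values permitted for n = 6).
Contributions: l=4 → 1; l=5 → 2.
Total orbitals: 1 + 2 = 3.

3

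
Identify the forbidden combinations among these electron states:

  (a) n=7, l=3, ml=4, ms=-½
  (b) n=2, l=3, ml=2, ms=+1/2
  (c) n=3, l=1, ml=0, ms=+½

(a) and (b)

(a) has |ml| = 4 > l = 3, violating −l ≤ ml ≤ l.
(b) has l = 3 ≥ n = 2, violating 0 ≤ l ≤ n−1.
The remaining set (c) satisfies all four rules.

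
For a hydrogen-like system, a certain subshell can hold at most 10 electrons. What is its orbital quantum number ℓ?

ℓ = 2 (d)

2(2ℓ+1) = 10 ⇒ 2ℓ+1 = 5 ⇒ ℓ = 2.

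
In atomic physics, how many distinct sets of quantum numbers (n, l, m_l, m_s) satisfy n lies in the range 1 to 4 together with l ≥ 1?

Count contributing orbitals for each principal shell:
n=2 → 3; n=3 → 8; n=4 → 15.
Orbitals: 3 + 8 + 15 = 26. Including both spin states (m_s = ±1/2) gives 2 × 26 = 52 states.

52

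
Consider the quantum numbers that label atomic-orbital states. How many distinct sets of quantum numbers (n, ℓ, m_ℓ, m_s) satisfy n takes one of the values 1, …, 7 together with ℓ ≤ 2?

100

Count contributing orbitals for each principal shell:
n=1 → 1; n=2 → 4; n=3 → 9; n=4 → 9; n=5 → 9; n=6 → 9; n=7 → 9.
Orbitals: 1 + 4 + 9 + 9 + 9 + 9 + 9 = 50. Including both spin states (m_s = ±1/2) gives 2 × 50 = 100 states.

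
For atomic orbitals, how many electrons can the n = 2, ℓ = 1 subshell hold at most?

6

A subshell with ℓ = 1 has 2ℓ+1 = 3 orbitals, each holding 2 electrons (spin ±1/2), so 3 × 2 = 6.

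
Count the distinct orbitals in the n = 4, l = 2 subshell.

5

A subshell has 2l+1 orbitals; with l = 2, that's 5.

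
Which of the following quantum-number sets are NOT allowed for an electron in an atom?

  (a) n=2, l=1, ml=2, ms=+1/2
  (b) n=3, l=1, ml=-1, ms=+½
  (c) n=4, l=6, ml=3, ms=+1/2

(a) and (c)

(a) has |ml| = 2 > l = 1, violating −l ≤ ml ≤ l.
(c) has l = 6 ≥ n = 4, violating 0 ≤ l ≤ n−1.
The remaining set (b) satisfies all four rules.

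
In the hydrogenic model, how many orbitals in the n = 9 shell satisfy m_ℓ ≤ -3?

With n = 9 the allowed ℓ are 0, 1, …, 8.
Contributions: ℓ=3 → 1; ℓ=4 → 2; ℓ=5 → 3; ℓ=6 → 4; ℓ=7 → 5; ℓ=8 → 6.
Total orbitals: 1 + 2 + 3 + 4 + 5 + 6 = 21.

21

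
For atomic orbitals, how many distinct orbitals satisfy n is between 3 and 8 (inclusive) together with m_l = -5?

Go shell by shell, enumerating (l, m_l) with m_l = -5:
n=6 → 1; n=7 → 2; n=8 → 3.
Total orbitals: 1 + 2 + 3 = 6.

6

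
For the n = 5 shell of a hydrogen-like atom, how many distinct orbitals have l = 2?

5

With n = 5 the allowed l are 0, 1, …, 4.
The (l, m_l) pairs meeting l = 2 give: l=2 → 5.
Total orbitals: 5.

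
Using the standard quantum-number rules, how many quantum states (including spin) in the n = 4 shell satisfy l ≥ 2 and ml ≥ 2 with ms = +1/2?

3

Contributions: l=2 → 1; l=3 → 2.
Orbitals: 1 + 2 = 3. With ms fixed to a single value there is one state per orbital, giving 3 states.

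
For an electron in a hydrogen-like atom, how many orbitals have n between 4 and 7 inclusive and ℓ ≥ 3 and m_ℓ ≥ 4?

10

Go shell by shell, enumerating (ℓ, m_ℓ) with ℓ ≥ 3 and m_ℓ ≥ 4:
n=5 → 1; n=6 → 3; n=7 → 6.
Total orbitals: 1 + 3 + 6 = 10.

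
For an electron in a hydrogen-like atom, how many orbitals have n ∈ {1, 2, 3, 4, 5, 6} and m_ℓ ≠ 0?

Work shell by shell — for each n, count the (ℓ, m_ℓ) pairs that satisfy m_ℓ ≠ 0:
n=2 → 2; n=3 → 6; n=4 → 12; n=5 → 20; n=6 → 30.
Total orbitals: 2 + 6 + 12 + 20 + 30 = 70.

70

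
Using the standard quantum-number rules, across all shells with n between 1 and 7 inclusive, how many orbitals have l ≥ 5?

Work shell by shell — for each n, count the (l, ml) pairs that satisfy l ≥ 5:
n=6 → 11; n=7 → 24.
Total orbitals: 11 + 24 = 35.

35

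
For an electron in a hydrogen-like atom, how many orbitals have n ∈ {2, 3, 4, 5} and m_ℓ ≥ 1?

Count contributing orbitals for each principal shell:
n=2 → 1; n=3 → 3; n=4 → 6; n=5 → 10.
Total orbitals: 1 + 3 + 6 + 10 = 20.

20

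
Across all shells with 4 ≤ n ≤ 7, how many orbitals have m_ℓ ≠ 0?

Treat each shell separately and count matching orbitals:
n=4 → 12; n=5 → 20; n=6 → 30; n=7 → 42.
Total orbitals: 12 + 20 + 30 + 42 = 104.

104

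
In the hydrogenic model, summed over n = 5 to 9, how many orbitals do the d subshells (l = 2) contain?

A d subshell (l = 2) exists for every n ≥ 3, so shells n = 5, 6, 7, 8, 9 each contribute one — 5 subshells.
Since each d subshell has 2·2+1 = 5 orbitals, the total is 5 × 5 = 25.

25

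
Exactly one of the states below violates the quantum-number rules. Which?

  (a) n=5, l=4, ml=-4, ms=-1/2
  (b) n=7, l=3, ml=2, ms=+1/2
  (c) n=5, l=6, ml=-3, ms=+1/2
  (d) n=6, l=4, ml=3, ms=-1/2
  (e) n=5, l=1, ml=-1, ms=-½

(c) has l = 6 ≥ n = 5, violating 0 ≤ l ≤ n−1.
The remaining sets (a), (b), (d), (e) satisfy all four rules.

(c)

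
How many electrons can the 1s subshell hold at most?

2

A subshell with ℓ = 0 has 2ℓ+1 = 1 orbital, each holding 2 electrons (spin ±1/2), so 1 × 2 = 2.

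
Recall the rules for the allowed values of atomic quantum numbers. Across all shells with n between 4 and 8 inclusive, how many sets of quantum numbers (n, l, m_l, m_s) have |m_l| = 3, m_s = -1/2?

For each n in the range, tally the orbitals obeying |m_l| = 3:
n=4 → 2; n=5 → 4; n=6 → 6; n=7 → 8; n=8 → 10.
Orbitals: 2 + 4 + 6 + 8 + 10 = 30. With m_s fixed to -1/2 there is one state per orbital, so 30 states.

30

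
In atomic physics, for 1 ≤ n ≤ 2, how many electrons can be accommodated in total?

10

Total orbitals = 1² + 2² = 5. Doubling for spin gives 10 electrons.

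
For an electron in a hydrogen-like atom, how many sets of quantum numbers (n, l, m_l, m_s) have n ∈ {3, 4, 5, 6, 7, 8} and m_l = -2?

Go shell by shell, enumerating (l, m_l) with m_l = -2:
n=3 → 1; n=4 → 2; n=5 → 3; n=6 → 4; n=7 → 5; n=8 → 6.
Orbitals: 1 + 2 + 3 + 4 + 5 + 6 = 21. Including both spin states (m_s = ±1/2) gives 2 × 21 = 42 states.

42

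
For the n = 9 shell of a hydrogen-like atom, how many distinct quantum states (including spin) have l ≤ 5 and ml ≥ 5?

2

The n = 9 shell has l = 0 through 8; check each.
Contributions: l=5 → 1.
Orbitals: 1. Each orbital carries two spin states, so 1 × 2 = 2 states.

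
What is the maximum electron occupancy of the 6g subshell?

18

A subshell with ℓ = 4 has 2ℓ+1 = 9 orbitals, each holding 2 electrons (spin ±1/2), so 9 × 2 = 18.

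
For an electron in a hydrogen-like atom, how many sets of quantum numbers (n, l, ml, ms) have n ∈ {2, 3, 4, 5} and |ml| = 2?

Go shell by shell, enumerating (l, ml) with |ml| = 2:
n=3 → 2; n=4 → 4; n=5 → 6.
Orbitals: 2 + 4 + 6 = 12. Including both spin states (ms = ±1/2) gives 2 × 12 = 24 states.

24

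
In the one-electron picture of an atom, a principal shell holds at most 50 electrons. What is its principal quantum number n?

n = 5

2n² = 50 ⇒ n² = 25 ⇒ n = 5.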